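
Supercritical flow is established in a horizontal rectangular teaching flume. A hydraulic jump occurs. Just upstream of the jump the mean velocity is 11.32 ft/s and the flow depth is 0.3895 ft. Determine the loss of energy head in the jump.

ΔE = 0.6812 ft

Fr₁ = V₁/√(g·y₁) = 11.32/√(32.2×0.3895) = 3.196.
By Bélanger, y₂/y₁ = ½[√(1 + 8Fr₁²) − 1] = ½[√82.737 − 1] = 4.048.
y₂ = 4.048 × 0.3895 = 1.577 ft.
q = V₁·y₁ = 11.32 × 0.3895 = 4.409 ft²/s. V₂ = q/y₂ = 4.409/1.577 = 2.796 ft/s. E₁ = y₁ + V₁²/2g = 2.379 ft; E₂ = y₂ + V₂²/2g = 1.698 ft. ΔE = E₁ − E₂ = 0.6812 ft.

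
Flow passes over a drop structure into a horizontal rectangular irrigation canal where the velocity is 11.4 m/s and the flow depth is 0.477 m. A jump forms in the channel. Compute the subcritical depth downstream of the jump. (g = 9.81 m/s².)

Fr₁ = V₁/√(g·y₁) = 11.4/√(9.81×0.477) = 5.27.
By Bélanger, y₂/y₁ = ½[√(1 + 8Fr₁²) − 1] = ½[√223.2 − 1] = 6.97.
y₂ = 6.97 × 0.477 = 3.32 m.

y₂ = 3.32 m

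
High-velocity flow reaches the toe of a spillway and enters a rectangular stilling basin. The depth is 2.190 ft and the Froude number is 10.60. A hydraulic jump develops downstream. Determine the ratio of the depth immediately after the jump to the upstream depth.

y₂/y₁ = 14.50

Fr₁ = 10.60 (given).
From the momentum equation for a rectangular channel, y₂/y₁ = ½[√(1 + 8Fr₁²) − 1] = ½[√899.88 − 1] = 14.50.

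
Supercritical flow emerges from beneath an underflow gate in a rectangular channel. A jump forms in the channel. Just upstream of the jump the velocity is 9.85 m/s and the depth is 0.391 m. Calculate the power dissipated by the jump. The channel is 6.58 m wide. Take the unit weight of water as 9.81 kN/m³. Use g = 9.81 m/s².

P = 654 kW

Fr₁ = V₁/√(g·y₁) = 9.85/√(9.81×0.391) = 5.03.
By Bélanger, y₂/y₁ = ½[√(1 + 8Fr₁²) − 1] = ½[√203.4 − 1] = 6.63.
y₂ = 6.63 × 0.391 = 2.59 m.
Head loss: ΔE = (y₂ − y₁)³/(4y₁y₂) = (2.59 − 0.391)³/(4×0.391×2.59) = 10.7/4.05 = 2.63 m.
q = V₁·y₁ = 9.85 × 0.391 = 3.85 m²/s. Q = q·b = 3.85 × 6.58 = 25.3 m³/s. P = γ·Q·ΔE = 9.81 × 25.3 × 2.63 = 654 kW.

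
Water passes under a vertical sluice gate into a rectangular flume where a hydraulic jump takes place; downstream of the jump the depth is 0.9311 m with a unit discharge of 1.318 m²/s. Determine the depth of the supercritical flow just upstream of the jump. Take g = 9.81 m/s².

V₂ = q/y₂ = 1.318/0.9311 = 1.416 m/s; Fr₂ = V₂/√(g·y₂) = 0.4684.
Since the conjugate-depth ratio holds either way, y₁/y₂ = ½[√(1 + 8Fr₂²) − 1] = ½[√2.7549 − 1] = 0.3299.
y₁ = 0.3299 × 0.9311 = 0.3072 m.

y₁ = 0.3072 m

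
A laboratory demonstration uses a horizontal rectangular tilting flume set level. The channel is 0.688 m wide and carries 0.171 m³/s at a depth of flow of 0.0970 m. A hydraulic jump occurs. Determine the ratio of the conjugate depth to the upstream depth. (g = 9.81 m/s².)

y₂/y₁ = 3.25

q = Q/b = 0.171/0.688 = 0.249 m²/s; V₁ = q/y₁ = 2.56 m/s. Fr₁ = V₁/√(g·y₁) = 2.63.
Conjugate-depth relation: y₂/y₁ = ½[√(1 + 8Fr₁²) − 1] = ½[√56.20 − 1] = 3.25.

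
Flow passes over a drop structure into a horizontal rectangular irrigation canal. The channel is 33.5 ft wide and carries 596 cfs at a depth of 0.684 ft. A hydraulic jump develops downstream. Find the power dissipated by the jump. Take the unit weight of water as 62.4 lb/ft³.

P = 403 hp

q = Q/b = 596/33.5 = 17.8 ft²/s; V₁ = q/y₁ = 26.0 ft/s. Fr₁ = V₁/√(g·y₁) = 5.54.
Conjugate-depth relation: y₂/y₁ = ½[√(1 + 8Fr₁²) − 1] = ½[√246.7 − 1] = 7.35.
y₂ = 7.35 × 0.684 = 5.03 ft.
Head loss: ΔE = (y₂ − y₁)³/(4y₁y₂) = (5.03 − 0.684)³/(4×0.684×5.03) = 82.1/13.8 = 5.96 ft.
P = γ·Q·ΔE/550 = 62.4 × 596 × 5.96 / 550 = 403 hp.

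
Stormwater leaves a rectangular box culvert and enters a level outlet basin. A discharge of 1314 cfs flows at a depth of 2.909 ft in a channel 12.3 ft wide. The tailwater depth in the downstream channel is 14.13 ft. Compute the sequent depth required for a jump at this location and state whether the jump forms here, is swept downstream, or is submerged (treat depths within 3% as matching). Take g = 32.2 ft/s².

q = Q/b = 1314/12.3 = 106.8 ft²/s; V₁ = q/y₁ = 36.72 ft/s. Fr₁ = V₁/√(g·y₁) = 3.794.
Bélanger equation: y₂/y₁ = ½[√(1 + 8Fr₁²) − 1] = ½[√116.18 − 1] = 4.889.
y₂ = 4.889 × 2.909 = 14.22 ft.
Tailwater y_tw = 14.13 ft: y_tw ≈ y₂, so the jump forms here.

y₂ = 14.22 ft; the jump forms here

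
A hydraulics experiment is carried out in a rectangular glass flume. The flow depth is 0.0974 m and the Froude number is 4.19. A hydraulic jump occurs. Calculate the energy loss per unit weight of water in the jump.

Fr₁ = 4.19 (given).
From the momentum equation for a rectangular channel, y₂/y₁ = ½[√(1 + 8Fr₁²) − 1] = ½[√141.4 − 1] = 5.45.
y₂ = 5.45 × 0.0974 = 0.531 m.
V₁ = Fr₁·√(g·y₁) = 4.19×√(9.81×0.0974) = 4.10 m/s; q = V₁·y₁ = 0.399 m²/s. V₂ = q/y₂ = 0.399/0.531 = 0.752 m/s. E₁ = y₁ + V₁²/2g = 0.952 m; E₂ = y₂ + V₂²/2g = 0.559 m. ΔE = E₁ − E₂ = 0.393 m.

ΔE = 0.393 m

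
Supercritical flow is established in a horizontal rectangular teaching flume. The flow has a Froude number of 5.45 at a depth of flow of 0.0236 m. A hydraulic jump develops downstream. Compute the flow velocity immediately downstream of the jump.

V₂ = 0.363 m/s

Fr₁ = 5.45 (given).
Sequent-depth ratio: y₂/y₁ = ½[√(1 + 8Fr₁²) − 1] = ½[√238.6 − 1] = 7.22.
y₂ = 7.22 × 0.0236 = 0.170 m.
V₁ = Fr₁·√(g·y₁) = 5.45×√(9.81×0.0236) = 2.62 m/s; q = V₁·y₁ = 0.0619 m²/s.
V₂ = q/y₂ = 0.0619/0.170 = 0.363 m/s.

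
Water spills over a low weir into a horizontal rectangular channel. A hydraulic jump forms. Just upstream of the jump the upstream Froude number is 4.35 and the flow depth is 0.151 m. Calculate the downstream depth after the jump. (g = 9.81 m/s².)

y₂ = 0.856 m

Fr₁ = 4.35 (given).
From the momentum equation for a rectangular channel, y₂/y₁ = ½[√(1 + 8Fr₁²) − 1] = ½[√152.4 − 1] = 5.67.
y₂ = 5.67 × 0.151 = 0.856 m.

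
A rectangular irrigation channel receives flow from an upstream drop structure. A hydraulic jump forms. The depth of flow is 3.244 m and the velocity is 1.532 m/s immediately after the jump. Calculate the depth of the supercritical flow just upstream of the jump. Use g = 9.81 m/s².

Fr₂ = V₂/√(g·y₂) = 1.532/√(9.81×3.244) = 0.2716.
Since the conjugate-depth ratio holds either way, y₁/y₂ = ½[√(1 + 8Fr₂²) − 1] = ½[√1.5900 − 1] = 0.1305.
y₁ = 0.1305 × 3.244 = 0.4233 m.

y₁ = 0.4233 m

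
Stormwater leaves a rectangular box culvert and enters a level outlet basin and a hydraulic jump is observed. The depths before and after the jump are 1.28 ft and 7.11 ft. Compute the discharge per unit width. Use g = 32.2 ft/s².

q = 35.1 ft²/s

For a rectangular channel the momentum equation gives q² = ½·g·y₁·y₂·(y₁ + y₂) = ½×32.2×1.28×7.11×8.39 = 1229.
q = √1229 = 35.1 ft²/s.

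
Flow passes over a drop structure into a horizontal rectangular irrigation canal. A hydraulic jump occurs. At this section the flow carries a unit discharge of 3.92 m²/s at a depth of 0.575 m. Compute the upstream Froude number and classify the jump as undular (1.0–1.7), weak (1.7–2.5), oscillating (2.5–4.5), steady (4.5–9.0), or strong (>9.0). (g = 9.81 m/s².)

V₁ = q/y₁ = 3.92/0.575 = 6.82 m/s. Fr₁ = V₁/√(g·y₁) = 6.82/√(9.81×0.575) = 2.87.
Fr₁ = 2.87 lies in the oscillating range.

Fr₁ = 2.87; oscillating jump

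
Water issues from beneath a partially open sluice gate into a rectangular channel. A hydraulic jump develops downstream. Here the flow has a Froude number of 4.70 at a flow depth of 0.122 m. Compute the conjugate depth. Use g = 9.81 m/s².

Fr₁ = 4.70 (given).
Conjugate-depth relation: y₂/y₁ = ½[√(1 + 8Fr₁²) − 1] = ½[√177.7 − 1] = 6.17.
y₂ = 6.17 × 0.122 = 0.752 m.

y₂ = 0.752 m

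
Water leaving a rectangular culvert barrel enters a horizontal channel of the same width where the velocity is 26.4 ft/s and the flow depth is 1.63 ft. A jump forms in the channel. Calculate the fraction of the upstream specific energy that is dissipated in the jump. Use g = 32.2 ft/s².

Fr₁ = V₁/√(g·y₁) = 26.4/√(32.2×1.63) = 3.64.
Sequent-depth ratio: y₂/y₁ = ½[√(1 + 8Fr₁²) − 1] = ½[√107.2 − 1] = 4.68.
y₂ = 4.68 × 1.63 = 7.62 ft.
E₁ = y₁ + V₁²/2g = 12.5 ft. ΔE = (y₂ − y₁)³/(4y₁y₂) = 4.33 ft. ΔE/E₁ = 4.33/12.5 = 0.348.

ΔE/E₁ = 0.348 (34.8%)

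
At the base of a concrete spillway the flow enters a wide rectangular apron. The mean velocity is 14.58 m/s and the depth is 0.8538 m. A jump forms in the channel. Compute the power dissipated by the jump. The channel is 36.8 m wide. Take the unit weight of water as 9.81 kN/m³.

P = 25939 kW

Fr₁ = V₁/√(g·y₁) = 14.58/√(9.81×0.8538) = 5.038.
Bélanger equation: y₂/y₁ = ½[√(1 + 8Fr₁²) − 1] = ½[√204.04 − 1] = 6.642.
y₂ = 6.642 × 0.8538 = 5.671 m.
q = V₁·y₁ = 14.58 × 0.8538 = 12.45 m²/s. V₂ = q/y₂ = 12.45/5.671 = 2.195 m/s. E₁ = y₁ + V₁²/2g = 11.69 m; E₂ = y₂ + V₂²/2g = 5.917 m. ΔE = E₁ − E₂ = 5.772 m.
Q = q·b = 12.45 × 36.8 = 458.1 m³/s. P = γ·Q·ΔE = 9.81 × 458.1 × 5.772 = 25939 kW.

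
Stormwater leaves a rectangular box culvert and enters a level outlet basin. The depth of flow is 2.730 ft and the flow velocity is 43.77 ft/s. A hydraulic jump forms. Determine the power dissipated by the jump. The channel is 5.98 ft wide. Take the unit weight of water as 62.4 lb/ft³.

Fr₁ = V₁/√(g·y₁) = 43.77/√(32.2×2.730) = 4.668.
Bélanger equation: y₂/y₁ = ½[√(1 + 8Fr₁²) − 1] = ½[√175.35 − 1] = 6.121.
y₂ = 6.121 × 2.730 = 16.71 ft.
q = V₁·y₁ = 43.77 × 2.730 = 119.5 ft²/s. V₂ = q/y₂ = 119.5/16.71 = 7.151 ft/s. E₁ = y₁ + V₁²/2g = 32.48 ft; E₂ = y₂ + V₂²/2g = 17.50 ft. ΔE = E₁ − E₂ = 14.97 ft.
Q = q·b = 119.5 × 5.98 = 714.6 cfs. P = γ·Q·ΔE/550 = 62.4 × 714.6 × 14.97 / 550 = 1214 hp.

P = 1214 hp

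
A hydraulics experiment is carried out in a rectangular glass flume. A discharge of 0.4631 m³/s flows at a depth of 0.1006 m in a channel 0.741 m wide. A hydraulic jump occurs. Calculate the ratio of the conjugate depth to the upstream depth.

y₂/y₁ = 8.358

q = Q/b = 0.4631/0.741 = 0.6250 m²/s; V₁ = q/y₁ = 6.212 m/s. Fr₁ = V₁/√(g·y₁) = 6.254.
From the momentum equation for a rectangular channel, y₂/y₁ = ½[√(1 + 8Fr₁²) − 1] = ½[√313.85 − 1] = 8.358.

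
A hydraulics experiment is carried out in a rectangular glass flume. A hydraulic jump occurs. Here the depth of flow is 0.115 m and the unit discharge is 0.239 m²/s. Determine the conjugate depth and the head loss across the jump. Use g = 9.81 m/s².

V₁ = q/y₁ = 0.239/0.115 = 2.08 m/s. Fr₁ = V₁/√(g·y₁) = 2.08/√(9.81×0.115) = 1.96.
Bélanger equation: y₂/y₁ = ½[√(1 + 8Fr₁²) − 1] = ½[√31.63 − 1] = 2.31.
y₂ = 2.31 × 0.115 = 0.266 m.
V₂ = q/y₂ = 0.239/0.266 = 0.899 m/s. E₁ = y₁ + V₁²/2g = 0.335 m; E₂ = y₂ + V₂²/2g = 0.307 m. ΔE = E₁ − E₂ = 0.0281 m.

y₂ = 0.266 m; ΔE = 0.0281 m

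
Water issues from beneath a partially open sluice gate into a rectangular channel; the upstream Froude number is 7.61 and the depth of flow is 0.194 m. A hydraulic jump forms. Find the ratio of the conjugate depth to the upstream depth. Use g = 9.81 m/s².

Fr₁ = 7.61 (given).
From the momentum equation for a rectangular channel, y₂/y₁ = ½[√(1 + 8Fr₁²) − 1] = ½[√464.3 − 1] = 10.3.

y₂/y₁ = 10.3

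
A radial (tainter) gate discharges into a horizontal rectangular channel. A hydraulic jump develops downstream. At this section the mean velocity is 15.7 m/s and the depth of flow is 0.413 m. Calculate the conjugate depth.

y₂ = 4.35 m

Fr₁ = V₁/√(g·y₁) = 15.7/√(9.81×0.413) = 7.80.
From the momentum equation for a rectangular channel, y₂/y₁ = ½[√(1 + 8Fr₁²) − 1] = ½[√487.7 − 1] = 10.5.
y₂ = 10.5 × 0.413 = 4.35 m.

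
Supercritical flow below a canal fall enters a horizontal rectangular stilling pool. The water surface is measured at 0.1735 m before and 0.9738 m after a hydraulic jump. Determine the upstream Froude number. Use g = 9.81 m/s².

Fr₁ = 4.308

For a rectangular channel the momentum equation gives q² = ½·g·y₁·y₂·(y₁ + y₂) = ½×9.81×0.1735×0.9738×1.147 = 0.9508.
q = √0.9508 = 0.9751 m²/s.
V₁ = q/y₁ = 5.620 m/s; Fr₁ = V₁/√(g·y₁) = 4.308.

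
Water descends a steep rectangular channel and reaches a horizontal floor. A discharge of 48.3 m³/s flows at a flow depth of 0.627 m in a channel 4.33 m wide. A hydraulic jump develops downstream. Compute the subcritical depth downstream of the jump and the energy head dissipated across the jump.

y₂ = 6.05 m; ΔE = 10.5 m

q = Q/b = 48.3/4.33 = 11.2 m²/s; V₁ = q/y₁ = 17.8 m/s. Fr₁ = V₁/√(g·y₁) = 7.17.
From the momentum equation for a rectangular channel, y₂/y₁ = ½[√(1 + 8Fr₁²) − 1] = ½[√412.7 − 1] = 9.66.
y₂ = 9.66 × 0.627 = 6.05 m.
V₂ = q/y₂ = 11.2/6.05 = 1.84 m/s. E₁ = y₁ + V₁²/2g = 16.8 m; E₂ = y₂ + V₂²/2g = 6.23 m. ΔE = E₁ − E₂ = 10.5 m.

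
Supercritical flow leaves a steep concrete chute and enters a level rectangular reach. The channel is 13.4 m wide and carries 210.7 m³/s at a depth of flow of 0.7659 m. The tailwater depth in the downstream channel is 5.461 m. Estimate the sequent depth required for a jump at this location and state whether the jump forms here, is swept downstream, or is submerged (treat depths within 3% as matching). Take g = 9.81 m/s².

q = Q/b = 210.7/13.4 = 15.72 m²/s; V₁ = q/y₁ = 20.53 m/s. Fr₁ = V₁/√(g·y₁) = 7.490.
Bélanger equation: y₂/y₁ = ½[√(1 + 8Fr₁²) − 1] = ½[√449.77 − 1] = 10.10.
y₂ = 10.10 × 0.7659 = 7.739 m.
Tailwater y_tw = 5.461 m: y_tw < y₂, so the jump is swept downstream.

y₂ = 7.739 m; the jump is swept downstream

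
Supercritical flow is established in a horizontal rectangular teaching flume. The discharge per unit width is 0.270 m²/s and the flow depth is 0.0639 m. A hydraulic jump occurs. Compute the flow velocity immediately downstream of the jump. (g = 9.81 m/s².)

V₁ = q/y₁ = 0.270/0.0639 = 4.23 m/s. Fr₁ = V₁/√(g·y₁) = 4.23/√(9.81×0.0639) = 5.34.
Conjugate-depth relation: y₂/y₁ = ½[√(1 + 8Fr₁²) − 1] = ½[√228.8 − 1] = 7.06.
y₂ = 7.06 × 0.0639 = 0.451 m.
V₂ = q/y₂ = 0.270/0.451 = 0.598 m/s.

V₂ = 0.598 m/s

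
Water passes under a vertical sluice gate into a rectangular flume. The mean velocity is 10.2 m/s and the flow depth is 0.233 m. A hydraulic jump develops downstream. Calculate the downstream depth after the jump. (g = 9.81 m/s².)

y₂ = 2.11 m

Fr₁ = V₁/√(g·y₁) = 10.2/√(9.81×0.233) = 6.75.
From the momentum equation for a rectangular channel, y₂/y₁ = ½[√(1 + 8Fr₁²) − 1] = ½[√365.1 − 1] = 9.05.
y₂ = 9.05 × 0.233 = 2.11 m.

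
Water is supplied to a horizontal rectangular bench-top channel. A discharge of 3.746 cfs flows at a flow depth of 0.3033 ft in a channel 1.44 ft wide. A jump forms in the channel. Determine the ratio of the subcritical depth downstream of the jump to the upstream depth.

y₂/y₁ = 3.413

q = Q/b = 3.746/1.44 = 2.601 ft²/s; V₁ = q/y₁ = 8.577 ft/s. Fr₁ = V₁/√(g·y₁) = 2.745.
Sequent-depth ratio: y₂/y₁ = ½[√(1 + 8Fr₁²) − 1] = ½[√61.260 − 1] = 3.413.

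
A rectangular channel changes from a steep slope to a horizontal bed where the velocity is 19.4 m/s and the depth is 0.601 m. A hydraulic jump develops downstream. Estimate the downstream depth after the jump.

y₂ = 6.50 m

Fr₁ = V₁/√(g·y₁) = 19.4/√(9.81×0.601) = 7.99.
Sequent-depth ratio: y₂/y₁ = ½[√(1 + 8Fr₁²) − 1] = ½[√511.7 − 1] = 10.8.
y₂ = 10.8 × 0.601 = 6.50 m.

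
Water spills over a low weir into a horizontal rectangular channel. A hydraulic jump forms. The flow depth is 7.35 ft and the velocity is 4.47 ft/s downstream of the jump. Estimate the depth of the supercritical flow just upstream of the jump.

Fr₂ = V₂/√(g·y₂) = 4.47/√(32.2×7.35) = 0.291.
Since the conjugate-depth ratio holds either way, y₁/y₂ = ½[√(1 + 8Fr₂²) − 1] = ½[√1.675 − 1] = 0.147.
y₁ = 0.147 × 7.35 = 1.08 ft.

y₁ = 1.08 ft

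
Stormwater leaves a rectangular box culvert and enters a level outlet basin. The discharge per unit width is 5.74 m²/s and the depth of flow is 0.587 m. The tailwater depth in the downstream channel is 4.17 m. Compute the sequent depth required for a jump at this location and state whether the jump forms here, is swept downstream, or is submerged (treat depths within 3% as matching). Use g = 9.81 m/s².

V₁ = q/y₁ = 5.74/0.587 = 9.78 m/s. Fr₁ = V₁/√(g·y₁) = 9.78/√(9.81×0.587) = 4.07.
Conjugate-depth relation: y₂/y₁ = ½[√(1 + 8Fr₁²) − 1] = ½[√133.8 − 1] = 5.28.
y₂ = 5.28 × 0.587 = 3.10 m.
Tailwater y_tw = 4.17 m: y_tw > y₂, so the jump is submerged.

y₂ = 3.10 m; the jump is submerged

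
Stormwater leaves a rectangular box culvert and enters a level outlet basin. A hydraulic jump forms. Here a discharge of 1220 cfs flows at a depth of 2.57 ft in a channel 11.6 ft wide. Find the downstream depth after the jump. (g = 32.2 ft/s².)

q = Q/b = 1220/11.6 = 105 ft²/s; V₁ = q/y₁ = 40.9 ft/s. Fr₁ = V₁/√(g·y₁) = 4.50.
From the momentum equation for a rectangular channel, y₂/y₁ = ½[√(1 + 8Fr₁²) − 1] = ½[√162.9 − 1] = 5.88.
y₂ = 5.88 × 2.57 = 15.1 ft.

y₂ = 15.1 ft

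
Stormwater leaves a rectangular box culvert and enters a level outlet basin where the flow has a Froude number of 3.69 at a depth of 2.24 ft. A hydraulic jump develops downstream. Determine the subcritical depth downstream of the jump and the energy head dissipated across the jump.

Fr₁ = 3.69 (given).
Bélanger equation: y₂/y₁ = ½[√(1 + 8Fr₁²) − 1] = ½[√109.9 − 1] = 4.74.
y₂ = 4.74 × 2.24 = 10.6 ft.
Head loss: ΔE = (y₂ − y₁)³/(4y₁y₂) = (10.6 − 2.24)³/(4×2.24×10.6) = 589/95.2 = 6.19 ft.

y₂ = 10.6 ft; ΔE = 6.19 ft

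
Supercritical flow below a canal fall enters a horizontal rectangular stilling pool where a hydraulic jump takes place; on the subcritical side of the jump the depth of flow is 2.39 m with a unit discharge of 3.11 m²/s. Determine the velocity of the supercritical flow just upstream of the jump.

V₂ = q/y₂ = 3.11/2.39 = 1.30 m/s; Fr₂ = V₂/√(g·y₂) = 0.269.
Applying the sequent-depth relation in reverse, y₁/y₂ = ½[√(1 + 8Fr₂²) − 1] = ½[√1.578 − 1] = 0.128.
y₁ = 0.128 × 2.39 = 0.306 m.
V₁ = q/y₁ = 3.11/0.306 = 10.2 m/s.

V₁ = 10.2 m/s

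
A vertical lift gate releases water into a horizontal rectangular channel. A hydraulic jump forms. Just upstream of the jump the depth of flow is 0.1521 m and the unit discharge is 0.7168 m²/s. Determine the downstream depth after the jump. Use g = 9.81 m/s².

V₁ = q/y₁ = 0.7168/0.1521 = 4.713 m/s. Fr₁ = V₁/√(g·y₁) = 4.713/√(9.81×0.1521) = 3.858.
Sequent-depth ratio: y₂/y₁ = ½[√(1 + 8Fr₁²) − 1] = ½[√120.08 − 1] = 4.979.
y₂ = 4.979 × 0.1521 = 0.7573 m.

y₂ = 0.7573 m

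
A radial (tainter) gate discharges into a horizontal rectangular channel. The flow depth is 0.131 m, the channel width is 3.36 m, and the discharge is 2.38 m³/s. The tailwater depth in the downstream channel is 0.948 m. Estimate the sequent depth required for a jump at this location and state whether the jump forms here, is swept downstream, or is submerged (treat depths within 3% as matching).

q = Q/b = 2.38/3.36 = 0.708 m²/s; V₁ = q/y₁ = 5.41 m/s. Fr₁ = V₁/√(g·y₁) = 4.77.
Bélanger equation: y₂/y₁ = ½[√(1 + 8Fr₁²) − 1] = ½[√183.0 − 1] = 6.26.
y₂ = 6.26 × 0.131 = 0.821 m.
Tailwater y_tw = 0.948 m: y_tw > y₂, so the jump is submerged.

y₂ = 0.821 m; the jump is submerged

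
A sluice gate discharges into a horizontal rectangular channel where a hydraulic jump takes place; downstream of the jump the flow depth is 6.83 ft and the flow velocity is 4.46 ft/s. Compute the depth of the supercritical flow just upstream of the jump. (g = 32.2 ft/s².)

Fr₂ = V₂/√(g·y₂) = 4.46/√(32.2×6.83) = 0.301.
From the momentum equation (using Fr₂), y₁/y₂ = ½[√(1 + 8Fr₂²) − 1] = ½[√1.724 − 1] = 0.156.
y₁ = 0.156 × 6.83 = 1.07 ft.

y₁ = 1.07 ft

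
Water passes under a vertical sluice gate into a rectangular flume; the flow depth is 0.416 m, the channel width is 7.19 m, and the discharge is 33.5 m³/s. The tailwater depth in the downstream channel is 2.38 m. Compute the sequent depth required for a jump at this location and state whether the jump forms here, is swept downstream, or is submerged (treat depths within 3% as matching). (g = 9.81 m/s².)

y₂ = 3.06 m; the jump is swept downstream

q = Q/b = 33.5/7.19 = 4.66 m²/s; V₁ = q/y₁ = 11.2 m/s. Fr₁ = V₁/√(g·y₁) = 5.54.
From the momentum equation for a rectangular channel, y₂/y₁ = ½[√(1 + 8Fr₁²) − 1] = ½[√246.9 − 1] = 7.36.
y₂ = 7.36 × 0.416 = 3.06 m.
Tailwater y_tw = 2.38 m: y_tw < y₂, so the jump is swept downstream.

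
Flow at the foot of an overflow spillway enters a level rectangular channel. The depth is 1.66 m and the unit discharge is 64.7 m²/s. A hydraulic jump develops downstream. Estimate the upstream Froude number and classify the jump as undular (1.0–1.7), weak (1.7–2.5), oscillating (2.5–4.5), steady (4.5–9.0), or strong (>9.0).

Fr₁ = 9.66; strong jump

V₁ = q/y₁ = 64.7/1.66 = 39.0 m/s. Fr₁ = V₁/√(g·y₁) = 39.0/√(9.81×1.66) = 9.66.
Fr₁ = 9.66 lies in the strong range.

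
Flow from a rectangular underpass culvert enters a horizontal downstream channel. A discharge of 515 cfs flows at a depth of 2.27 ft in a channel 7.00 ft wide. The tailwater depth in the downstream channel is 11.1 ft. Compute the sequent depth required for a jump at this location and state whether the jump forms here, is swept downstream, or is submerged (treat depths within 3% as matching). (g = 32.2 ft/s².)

q = Q/b = 515/7.00 = 73.6 ft²/s; V₁ = q/y₁ = 32.4 ft/s. Fr₁ = V₁/√(g·y₁) = 3.79.
From the momentum equation for a rectangular channel, y₂/y₁ = ½[√(1 + 8Fr₁²) − 1] = ½[√116.0 − 1] = 4.88.
y₂ = 4.88 × 2.27 = 11.1 ft.
Tailwater y_tw = 11.1 ft: y_tw ≈ y₂, so the jump forms here.

y₂ = 11.1 ft; the jump forms here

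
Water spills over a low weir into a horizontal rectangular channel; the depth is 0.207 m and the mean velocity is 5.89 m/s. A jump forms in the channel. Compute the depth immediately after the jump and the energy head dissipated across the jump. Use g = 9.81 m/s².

y₂ = 1.11 m; ΔE = 0.803 m

Fr₁ = V₁/√(g·y₁) = 5.89/√(9.81×0.207) = 4.13.
From the momentum equation for a rectangular channel, y₂/y₁ = ½[√(1 + 8Fr₁²) − 1] = ½[√137.7 − 1] = 5.37.
y₂ = 5.37 × 0.207 = 1.11 m.
q = V₁·y₁ = 5.89 × 0.207 = 1.22 m²/s. V₂ = q/y₂ = 1.22/1.11 = 1.10 m/s. E₁ = y₁ + V₁²/2g = 1.98 m; E₂ = y₂ + V₂²/2g = 1.17 m. ΔE = E₁ − E₂ = 0.803 m.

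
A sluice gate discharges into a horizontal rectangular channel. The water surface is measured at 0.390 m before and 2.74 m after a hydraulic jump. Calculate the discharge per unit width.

q = 4.05 m²/s

For a rectangular channel the momentum equation gives q² = ½·g·y₁·y₂·(y₁ + y₂) = ½×9.81×0.390×2.74×3.13 = 16.4.
q = √16.4 = 4.05 m²/s.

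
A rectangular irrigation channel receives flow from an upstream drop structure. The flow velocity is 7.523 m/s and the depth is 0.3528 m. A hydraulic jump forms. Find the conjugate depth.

y₂ = 1.849 m

Fr₁ = V₁/√(g·y₁) = 7.523/√(9.81×0.3528) = 4.044.
From the momentum equation for a rectangular channel, y₂/y₁ = ½[√(1 + 8Fr₁²) − 1] = ½[√131.82 − 1] = 5.241.
y₂ = 5.241 × 0.3528 = 1.849 m.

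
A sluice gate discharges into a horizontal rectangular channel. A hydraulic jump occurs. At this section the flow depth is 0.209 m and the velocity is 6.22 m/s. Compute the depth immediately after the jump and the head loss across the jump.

y₂ = 1.18 m; ΔE = 0.936 m

Fr₁ = V₁/√(g·y₁) = 6.22/√(9.81×0.209) = 4.34.
Conjugate-depth relation: y₂/y₁ = ½[√(1 + 8Fr₁²) − 1] = ½[√152.0 − 1] = 5.66.
y₂ = 5.66 × 0.209 = 1.18 m.
Head loss: ΔE = (y₂ − y₁)³/(4y₁y₂) = (1.18 − 0.209)³/(4×0.209×1.18) = 0.926/0.990 = 0.936 m.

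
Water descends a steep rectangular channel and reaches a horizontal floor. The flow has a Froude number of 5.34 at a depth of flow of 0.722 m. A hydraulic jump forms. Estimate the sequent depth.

Fr₁ = 5.34 (given).
By Bélanger, y₂/y₁ = ½[√(1 + 8Fr₁²) − 1] = ½[√229.1 − 1] = 7.07.
y₂ = 7.07 × 0.722 = 5.10 m.

y₂ = 5.10 m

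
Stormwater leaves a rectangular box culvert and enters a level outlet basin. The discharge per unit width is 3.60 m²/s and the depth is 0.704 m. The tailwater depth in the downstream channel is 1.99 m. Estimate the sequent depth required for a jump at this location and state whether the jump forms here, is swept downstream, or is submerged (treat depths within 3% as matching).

V₁ = q/y₁ = 3.60/0.704 = 5.11 m/s. Fr₁ = V₁/√(g·y₁) = 5.11/√(9.81×0.704) = 1.95.
Conjugate-depth relation: y₂/y₁ = ½[√(1 + 8Fr₁²) − 1] = ½[√31.29 − 1] = 2.30.
y₂ = 2.30 × 0.704 = 1.62 m.
Tailwater y_tw = 1.99 m: y_tw > y₂, so the jump is submerged.

y₂ = 1.62 m; the jump is submerged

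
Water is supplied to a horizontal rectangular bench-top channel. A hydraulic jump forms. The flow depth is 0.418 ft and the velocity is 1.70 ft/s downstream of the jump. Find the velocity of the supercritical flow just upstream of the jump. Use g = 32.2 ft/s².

V₁ = 5.24 ft/s

Fr₂ = V₂/√(g·y₂) = 1.70/√(32.2×0.418) = 0.463.
Applying the sequent-depth relation in reverse, y₁/y₂ = ½[√(1 + 8Fr₂²) − 1] = ½[√2.718 − 1] = 0.324.
y₁ = 0.324 × 0.418 = 0.136 ft.
V₁ = q/y₁ = 0.711/0.136 = 5.24 ft/s.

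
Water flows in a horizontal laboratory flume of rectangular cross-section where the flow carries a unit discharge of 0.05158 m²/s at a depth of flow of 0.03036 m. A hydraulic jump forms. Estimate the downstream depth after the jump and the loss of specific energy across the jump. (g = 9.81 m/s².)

y₂ = 0.1193 m; ΔE = 0.04861 m

V₁ = q/y₁ = 0.05158/0.03036 = 1.699 m/s. Fr₁ = V₁/√(g·y₁) = 1.699/√(9.81×0.03036) = 3.113.
Bélanger equation: y₂/y₁ = ½[√(1 + 8Fr₁²) − 1] = ½[√78.532 − 1] = 3.931.
y₂ = 3.931 × 0.03036 = 0.1193 m.
Head loss: ΔE = (y₂ − y₁)³/(4y₁y₂) = (0.1193 − 0.03036)³/(4×0.03036×0.1193) = 0.0007045/0.01449 = 0.04861 m.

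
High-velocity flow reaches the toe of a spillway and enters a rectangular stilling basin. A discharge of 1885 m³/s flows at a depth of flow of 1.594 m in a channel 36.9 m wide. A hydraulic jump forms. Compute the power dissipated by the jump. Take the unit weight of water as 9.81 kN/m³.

q = Q/b = 1885/36.9 = 51.08 m²/s; V₁ = q/y₁ = 32.05 m/s. Fr₁ = V₁/√(g·y₁) = 8.104.
Bélanger equation: y₂/y₁ = ½[√(1 + 8Fr₁²) − 1] = ½[√526.44 − 1] = 10.97.
y₂ = 10.97 × 1.594 = 17.49 m.
Head loss: ΔE = (y₂ − y₁)³/(4y₁y₂) = (17.49 − 1.594)³/(4×1.594×17.49) = 4016/111.5 = 36.02 m.
P = γ·Q·ΔE = 9.81 × 1885 × 36.02 = 666018 kW.

P = 666018 kW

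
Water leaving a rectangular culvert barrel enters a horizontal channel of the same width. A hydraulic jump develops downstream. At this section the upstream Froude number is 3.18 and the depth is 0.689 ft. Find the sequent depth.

y₂ = 2.77 ft

Fr₁ = 3.18 (given).
By Bélanger, y₂/y₁ = ½[√(1 + 8Fr₁²) − 1] = ½[√81.90 − 1] = 4.02.
y₂ = 4.02 × 0.689 = 2.77 ft.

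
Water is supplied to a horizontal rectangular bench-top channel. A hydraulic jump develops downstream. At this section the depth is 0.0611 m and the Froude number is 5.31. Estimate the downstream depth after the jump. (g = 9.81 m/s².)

y₂ = 0.429 m

Fr₁ = 5.31 (given).
By Bélanger, y₂/y₁ = ½[√(1 + 8Fr₁²) − 1] = ½[√226.6 − 1] = 7.03.
y₂ = 7.03 × 0.0611 = 0.429 m.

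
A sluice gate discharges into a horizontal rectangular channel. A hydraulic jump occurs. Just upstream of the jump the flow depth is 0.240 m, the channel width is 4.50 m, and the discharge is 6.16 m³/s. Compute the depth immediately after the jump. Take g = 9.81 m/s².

q = Q/b = 6.16/4.50 = 1.37 m²/s; V₁ = q/y₁ = 5.70 m/s. Fr₁ = V₁/√(g·y₁) = 3.72.
Conjugate-depth relation: y₂/y₁ = ½[√(1 + 8Fr₁²) − 1] = ½[√111.5 − 1] = 4.78.
y₂ = 4.78 × 0.240 = 1.15 m.

y₂ = 1.15 m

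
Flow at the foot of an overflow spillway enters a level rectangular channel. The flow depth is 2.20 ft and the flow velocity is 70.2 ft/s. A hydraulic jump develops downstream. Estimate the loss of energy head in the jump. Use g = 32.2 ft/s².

Fr₁ = V₁/√(g·y₁) = 70.2/√(32.2×2.20) = 8.34.
By Bélanger, y₂/y₁ = ½[√(1 + 8Fr₁²) − 1] = ½[√557.5 − 1] = 11.3.
y₂ = 11.3 × 2.20 = 24.9 ft.
Head loss: ΔE = (y₂ − y₁)³/(4y₁y₂) = (24.9 − 2.20)³/(4×2.20×24.9) = 11656/219 = 53.3 ft.

ΔE = 53.3 ft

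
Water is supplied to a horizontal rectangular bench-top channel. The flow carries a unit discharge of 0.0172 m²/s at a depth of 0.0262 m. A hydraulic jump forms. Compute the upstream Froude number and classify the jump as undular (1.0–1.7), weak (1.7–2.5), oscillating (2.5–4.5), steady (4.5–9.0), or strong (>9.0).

Fr₁ = 1.29; undular jump

V₁ = q/y₁ = 0.0172/0.0262 = 0.656 m/s. Fr₁ = V₁/√(g·y₁) = 0.656/√(9.81×0.0262) = 1.29.
Fr₁ = 1.29 lies in the undular range.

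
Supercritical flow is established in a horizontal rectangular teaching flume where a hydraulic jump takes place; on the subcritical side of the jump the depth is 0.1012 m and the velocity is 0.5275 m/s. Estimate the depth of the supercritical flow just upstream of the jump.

y₁ = 0.04051 m

Fr₂ = V₂/√(g·y₂) = 0.5275/√(9.81×0.1012) = 0.5294.
Applying the sequent-depth relation in reverse, y₁/y₂ = ½[√(1 + 8Fr₂²) − 1] = ½[√3.2423 − 1] = 0.4003.
y₁ = 0.4003 × 0.1012 = 0.04051 m.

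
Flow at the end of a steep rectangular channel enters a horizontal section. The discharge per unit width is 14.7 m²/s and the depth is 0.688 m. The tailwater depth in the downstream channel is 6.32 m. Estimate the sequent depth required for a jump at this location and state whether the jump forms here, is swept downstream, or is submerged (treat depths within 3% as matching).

y₂ = 7.67 m; the jump is swept downstream

V₁ = q/y₁ = 14.7/0.688 = 21.4 m/s. Fr₁ = V₁/√(g·y₁) = 21.4/√(9.81×0.688) = 8.22.
Bélanger equation: y₂/y₁ = ½[√(1 + 8Fr₁²) − 1] = ½[√542.1 − 1] = 11.1.
y₂ = 11.1 × 0.688 = 7.67 m.
Tailwater y_tw = 6.32 m: y_tw < y₂, so the jump is swept downstream.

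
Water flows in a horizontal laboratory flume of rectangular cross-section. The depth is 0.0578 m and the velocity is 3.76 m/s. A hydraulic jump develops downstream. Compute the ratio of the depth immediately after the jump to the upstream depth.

y₂/y₁ = 6.58

Fr₁ = V₁/√(g·y₁) = 3.76/√(9.81×0.0578) = 4.99.
By Bélanger, y₂/y₁ = ½[√(1 + 8Fr₁²) − 1] = ½[√200.5 − 1] = 6.58.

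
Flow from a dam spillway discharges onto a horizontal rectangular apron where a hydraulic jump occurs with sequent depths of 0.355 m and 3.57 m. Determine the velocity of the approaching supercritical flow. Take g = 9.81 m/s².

V₁ = 13.9 m/s

For a rectangular channel the momentum equation gives q² = ½·g·y₁·y₂·(y₁ + y₂) = ½×9.81×0.355×3.57×3.92 = 24.4.
q = √24.4 = 4.94 m²/s.
V₁ = q/y₁ = 4.94/0.355 = 13.9 m/s.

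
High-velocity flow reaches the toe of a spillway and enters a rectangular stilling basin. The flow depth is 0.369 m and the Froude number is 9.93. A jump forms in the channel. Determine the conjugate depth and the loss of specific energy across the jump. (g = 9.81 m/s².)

Fr₁ = 9.93 (given).
Bélanger equation: y₂/y₁ = ½[√(1 + 8Fr₁²) − 1] = ½[√789.8 − 1] = 13.6.
y₂ = 13.6 × 0.369 = 5.00 m.
V₁ = Fr₁·√(g·y₁) = 9.93×√(9.81×0.369) = 18.9 m/s; q = V₁·y₁ = 6.97 m²/s. V₂ = q/y₂ = 6.97/5.00 = 1.39 m/s. E₁ = y₁ + V₁²/2g = 18.6 m; E₂ = y₂ + V₂²/2g = 5.10 m. ΔE = E₁ − E₂ = 13.5 m.

y₂ = 5.00 m; ΔE = 13.5 m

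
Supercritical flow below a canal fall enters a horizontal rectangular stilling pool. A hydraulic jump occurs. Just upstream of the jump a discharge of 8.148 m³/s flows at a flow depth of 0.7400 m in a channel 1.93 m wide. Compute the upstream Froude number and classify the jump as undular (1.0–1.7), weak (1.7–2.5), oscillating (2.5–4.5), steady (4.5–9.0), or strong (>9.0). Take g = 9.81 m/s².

q = Q/b = 8.148/1.93 = 4.222 m²/s; V₁ = q/y₁ = 5.705 m/s. Fr₁ = V₁/√(g·y₁) = 2.117.
Fr₁ = 2.117 lies in the weak range.

Fr₁ = 2.117; weak jump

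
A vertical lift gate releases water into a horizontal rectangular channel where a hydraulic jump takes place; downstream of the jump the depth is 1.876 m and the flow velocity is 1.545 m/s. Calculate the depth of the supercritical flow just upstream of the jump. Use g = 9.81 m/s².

Fr₂ = V₂/√(g·y₂) = 1.545/√(9.81×1.876) = 0.3601.
Applying the sequent-depth relation in reverse, y₁/y₂ = ½[√(1 + 8Fr₂²) − 1] = ½[√2.0376 − 1] = 0.2137.
y₁ = 0.2137 × 1.876 = 0.4010 m.

y₁ = 0.4010 m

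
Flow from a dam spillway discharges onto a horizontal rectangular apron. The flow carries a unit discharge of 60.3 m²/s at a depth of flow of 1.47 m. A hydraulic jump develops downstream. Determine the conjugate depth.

y₂ = 21.7 m

V₁ = q/y₁ = 60.3/1.47 = 41.0 m/s. Fr₁ = V₁/√(g·y₁) = 41.0/√(9.81×1.47) = 10.8.
From the momentum equation for a rectangular channel, y₂/y₁ = ½[√(1 + 8Fr₁²) − 1] = ½[√934.5 − 1] = 14.8.
y₂ = 14.8 × 1.47 = 21.7 m.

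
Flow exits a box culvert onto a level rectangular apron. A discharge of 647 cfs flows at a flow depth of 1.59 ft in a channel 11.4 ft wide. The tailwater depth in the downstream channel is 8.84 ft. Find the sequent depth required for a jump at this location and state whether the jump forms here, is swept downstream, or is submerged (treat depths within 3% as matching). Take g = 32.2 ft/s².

q = Q/b = 647/11.4 = 56.8 ft²/s; V₁ = q/y₁ = 35.7 ft/s. Fr₁ = V₁/√(g·y₁) = 4.99.
By Bélanger, y₂/y₁ = ½[√(1 + 8Fr₁²) − 1] = ½[√200.1 − 1] = 6.57.
y₂ = 6.57 × 1.59 = 10.5 ft.
Tailwater y_tw = 8.84 ft: y_tw < y₂, so the jump is swept downstream.

y₂ = 10.5 ft; the jump is swept downstream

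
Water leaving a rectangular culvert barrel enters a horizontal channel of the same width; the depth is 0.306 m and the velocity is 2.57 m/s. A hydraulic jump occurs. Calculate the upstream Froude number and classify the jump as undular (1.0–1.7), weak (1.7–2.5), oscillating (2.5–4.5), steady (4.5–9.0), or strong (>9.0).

Fr₁ = 1.48; undular jump

Fr₁ = V₁/√(g·y₁) = 2.57/√(9.81×0.306) = 1.48.
Fr₁ = 1.48 lies in the undular range.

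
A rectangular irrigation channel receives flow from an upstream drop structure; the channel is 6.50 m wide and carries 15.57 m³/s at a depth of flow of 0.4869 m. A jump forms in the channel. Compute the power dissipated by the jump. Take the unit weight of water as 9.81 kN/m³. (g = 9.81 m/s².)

P = 34.90 kW

q = Q/b = 15.57/6.50 = 2.395 m²/s; V₁ = q/y₁ = 4.920 m/s. Fr₁ = V₁/√(g·y₁) = 2.251.
Bélanger equation: y₂/y₁ = ½[√(1 + 8Fr₁²) − 1] = ½[√41.537 − 1] = 2.722.
y₂ = 2.722 × 0.4869 = 1.326 m.
Head loss: ΔE = (y₂ − y₁)³/(4y₁y₂) = (1.326 − 0.4869)³/(4×0.4869×1.326) = 0.5899/2.582 = 0.2285 m.
P = γ·Q·ΔE = 9.81 × 15.57 × 0.2285 = 34.90 kW.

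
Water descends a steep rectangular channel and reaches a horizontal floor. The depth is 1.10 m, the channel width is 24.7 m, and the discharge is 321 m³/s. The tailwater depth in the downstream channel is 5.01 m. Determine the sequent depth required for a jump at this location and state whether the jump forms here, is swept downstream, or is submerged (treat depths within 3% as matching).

q = Q/b = 321/24.7 = 13.0 m²/s; V₁ = q/y₁ = 11.8 m/s. Fr₁ = V₁/√(g·y₁) = 3.60.
Sequent-depth ratio: y₂/y₁ = ½[√(1 + 8Fr₁²) − 1] = ½[√104.5 − 1] = 4.61.
y₂ = 4.61 × 1.10 = 5.07 m.
Tailwater y_tw = 5.01 m: y_tw ≈ y₂, so the jump forms here.

y₂ = 5.07 m; the jump forms here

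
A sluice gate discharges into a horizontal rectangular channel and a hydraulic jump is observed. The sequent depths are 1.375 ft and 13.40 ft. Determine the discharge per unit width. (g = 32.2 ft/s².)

For a rectangular channel the momentum equation gives q² = ½·g·y₁·y₂·(y₁ + y₂) = ½×32.2×1.375×13.40×14.78 = 4383.
q = √4383 = 66.20 ft²/s.

q = 66.20 ft²/s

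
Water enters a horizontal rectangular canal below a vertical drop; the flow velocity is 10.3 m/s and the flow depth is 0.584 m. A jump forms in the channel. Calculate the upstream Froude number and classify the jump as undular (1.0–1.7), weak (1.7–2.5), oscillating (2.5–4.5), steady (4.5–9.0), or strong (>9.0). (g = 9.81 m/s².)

Fr₁ = 4.30; oscillating jump

Fr₁ = V₁/√(g·y₁) = 10.3/√(9.81×0.584) = 4.30.
Fr₁ = 4.30 lies in the oscillating range.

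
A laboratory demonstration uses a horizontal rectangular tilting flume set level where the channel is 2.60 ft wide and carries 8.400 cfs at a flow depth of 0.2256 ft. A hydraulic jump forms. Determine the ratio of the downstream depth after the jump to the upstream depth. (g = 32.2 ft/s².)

q = Q/b = 8.400/2.60 = 3.231 ft²/s; V₁ = q/y₁ = 14.32 ft/s. Fr₁ = V₁/√(g·y₁) = 5.313.
From the momentum equation for a rectangular channel, y₂/y₁ = ½[√(1 + 8Fr₁²) − 1] = ½[√226.85 − 1] = 7.031.

y₂/y₁ = 7.031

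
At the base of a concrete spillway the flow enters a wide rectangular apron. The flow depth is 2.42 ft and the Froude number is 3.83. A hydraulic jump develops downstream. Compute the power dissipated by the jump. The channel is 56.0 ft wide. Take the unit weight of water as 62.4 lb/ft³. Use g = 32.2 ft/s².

P = 3893 hp

Fr₁ = 3.83 (given).
From the momentum equation for a rectangular channel, y₂/y₁ = ½[√(1 + 8Fr₁²) − 1] = ½[√118.4 − 1] = 4.94.
y₂ = 4.94 × 2.42 = 12.0 ft.
Head loss: ΔE = (y₂ − y₁)³/(4y₁y₂) = (12.0 − 2.42)³/(4×2.42×12.0) = 866/116 = 7.49 ft.
V₁ = Fr₁·√(g·y₁) = 3.83×√(32.2×2.42) = 33.8 ft/s; q = V₁·y₁ = 81.8 ft²/s. Q = q·b = 81.8 × 56.0 = 4582 cfs. P = γ·Q·ΔE/550 = 62.4 × 4582 × 7.49 / 550 = 3893 hp.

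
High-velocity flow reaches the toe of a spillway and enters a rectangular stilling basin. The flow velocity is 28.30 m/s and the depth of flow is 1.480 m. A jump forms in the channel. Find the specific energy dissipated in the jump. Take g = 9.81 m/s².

Fr₁ = V₁/√(g·y₁) = 28.30/√(9.81×1.480) = 7.427.
By Bélanger, y₂/y₁ = ½[√(1 + 8Fr₁²) − 1] = ½[√442.30 − 1] = 10.02.
y₂ = 10.02 × 1.480 = 14.82 m.
q = V₁·y₁ = 28.30 × 1.480 = 41.88 m²/s. V₂ = q/y₂ = 41.88/14.82 = 2.826 m/s. E₁ = y₁ + V₁²/2g = 42.30 m; E₂ = y₂ + V₂²/2g = 15.23 m. ΔE = E₁ − E₂ = 27.07 m.

ΔE = 27.07 m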